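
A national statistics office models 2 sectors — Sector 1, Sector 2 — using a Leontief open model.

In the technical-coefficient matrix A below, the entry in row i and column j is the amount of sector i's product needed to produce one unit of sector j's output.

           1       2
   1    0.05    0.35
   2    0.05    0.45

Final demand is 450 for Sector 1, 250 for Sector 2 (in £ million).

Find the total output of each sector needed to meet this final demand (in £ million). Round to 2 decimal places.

x_1 = 663.37, x_2 = 514.85

I − A =
  [   0.95    -0.35]
  [  -0.05     0.55]
det(I−A) = (0.95)(0.55) − (-0.35)(-0.05) = 0.5050
adj(I−A) = [[0.55, 0.35], [0.05, 0.95]]
(I − A)⁻¹ = adj(I−A) / det(I−A) ≈
  [   1.0891     0.6931]
  [   0.0990     1.8812]
x = (I − A)⁻¹ d = adj(I−A)·d / det(I−A), with det(I−A) = 0.5050:
  x_1 = (0.55·450 + 0.35·250) / 0.5050 = 335.00 / 0.5050 ≈ 663.37
  x_2 = (0.05·450 + 0.95·250) / 0.5050 = 260.00 / 0.5050 ≈ 514.85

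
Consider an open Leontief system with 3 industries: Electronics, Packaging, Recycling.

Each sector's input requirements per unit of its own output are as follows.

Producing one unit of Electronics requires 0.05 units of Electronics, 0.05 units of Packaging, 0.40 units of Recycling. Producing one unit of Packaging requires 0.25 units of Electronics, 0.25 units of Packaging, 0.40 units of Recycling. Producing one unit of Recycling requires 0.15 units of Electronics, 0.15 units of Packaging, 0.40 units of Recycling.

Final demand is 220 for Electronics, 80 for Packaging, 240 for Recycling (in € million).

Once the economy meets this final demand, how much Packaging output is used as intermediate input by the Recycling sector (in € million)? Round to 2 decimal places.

z_PR = 138.40

I − A =
  [   0.95    -0.25    -0.15]
  [  -0.05     0.75    -0.15]
  [  -0.40    -0.40     0.60]
Cofactors of I−A, C_ij = (−1)^(i+j)·(minor ij) (rows/columns in the sector order above):
  C_11 = (0.75)(0.60) − (-0.15)(-0.40) = 0.3900
  C_12 = −[(-0.05)(0.60) − (-0.15)(-0.40)] = 0.0900
  C_13 = (-0.05)(-0.40) − (0.75)(-0.40) = 0.3200
  C_21 = −[(-0.25)(0.60) − (-0.15)(-0.40)] = 0.2100
  C_22 = (0.95)(0.60) − (-0.15)(-0.40) = 0.5100
  C_23 = −[(0.95)(-0.40) − (-0.25)(-0.40)] = 0.4800
  C_31 = (-0.25)(-0.15) − (-0.15)(0.75) = 0.1500
  C_32 = −[(0.95)(-0.15) − (-0.15)(-0.05)] = 0.1500
  C_33 = (0.95)(0.75) − (-0.25)(-0.05) = 0.7000
det(I−A) = Σ_j (I−A)_1j·C_1j = (0.95)(0.3900) + (-0.25)(0.0900) + (-0.15)(0.3200) = 0.3000
adj(I−A) = Cᵀ =
  [ 0.3900   0.2100   0.1500]
  [ 0.0900   0.5100   0.1500]
  [ 0.3200   0.4800   0.7000]
(I − A)⁻¹ = adj(I−A) / det(I−A) ≈
  [   1.3000     0.7000     0.5000]
  [   0.3000     1.7000     0.5000]
  [   1.0667     1.6000     2.3333]
First solve x = (I − A)⁻¹ d = adj(I−A)·d / det(I−A); in particular x_R = (0.3200·220 + 0.4800·80 + 0.7000·240) / 0.3000 = 276.80 / 0.3000 ≈ 922.6667.
Intermediate flow from P to R: z_PR = a_PR · x_R = 0.15 × 276.80 / 0.3000 = 41.52 / 0.3000 = 138.40.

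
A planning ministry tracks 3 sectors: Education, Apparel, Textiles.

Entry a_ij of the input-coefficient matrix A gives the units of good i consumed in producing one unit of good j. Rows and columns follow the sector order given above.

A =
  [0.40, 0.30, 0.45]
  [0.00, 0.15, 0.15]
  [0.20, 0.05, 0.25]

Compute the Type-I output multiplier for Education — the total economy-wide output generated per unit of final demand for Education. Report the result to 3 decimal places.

I − A =
  [   0.60    -0.30    -0.45]
  [   0.00     0.85    -0.15]
  [  -0.20    -0.05     0.75]
Cofactors of I−A, C_ij = (−1)^(i+j)·(minor ij) (rows/columns in the sector order above):
  C_11 = (0.85)(0.75) − (-0.15)(-0.05) = 0.6300
  C_12 = −[(0.00)(0.75) − (-0.15)(-0.20)] = 0.0300
  C_13 = (0.00)(-0.05) − (0.85)(-0.20) = 0.1700
  C_21 = −[(-0.30)(0.75) − (-0.45)(-0.05)] = 0.2475
  C_22 = (0.60)(0.75) − (-0.45)(-0.20) = 0.3600
  C_23 = −[(0.60)(-0.05) − (-0.30)(-0.20)] = 0.0900
  C_31 = (-0.30)(-0.15) − (-0.45)(0.85) = 0.4275
  C_32 = −[(0.60)(-0.15) − (-0.45)(0.00)] = 0.0900
  C_33 = (0.60)(0.85) − (-0.30)(0.00) = 0.5100
det(I−A) = Σ_j (I−A)_1j·C_1j = (0.60)(0.6300) + (-0.30)(0.0300) + (-0.45)(0.1700) = 0.2925
adj(I−A) = Cᵀ =
  [ 0.6300   0.2475   0.4275]
  [ 0.0300   0.3600   0.0900]
  [ 0.1700   0.0900   0.5100]
(I − A)⁻¹ = adj(I−A) / det(I−A) ≈
  [   2.1538     0.8462     1.4615]
  [   0.1026     1.2308     0.3077]
  [   0.5812     0.3077     1.7436]
The output multiplier for sector j is the column-j sum of the Leontief inverse (I − A)⁻¹ = adj(I−A) / det(I−A).
Column 1 of adj(I−A): (0.6300, 0.0300, 0.1700); det(I−A) = 0.2925.
m_1 = (0.6300 + 0.0300 + 0.1700) / 0.2925 = 0.83 / 0.2925 ≈ 2.838.

m_1 = 2.838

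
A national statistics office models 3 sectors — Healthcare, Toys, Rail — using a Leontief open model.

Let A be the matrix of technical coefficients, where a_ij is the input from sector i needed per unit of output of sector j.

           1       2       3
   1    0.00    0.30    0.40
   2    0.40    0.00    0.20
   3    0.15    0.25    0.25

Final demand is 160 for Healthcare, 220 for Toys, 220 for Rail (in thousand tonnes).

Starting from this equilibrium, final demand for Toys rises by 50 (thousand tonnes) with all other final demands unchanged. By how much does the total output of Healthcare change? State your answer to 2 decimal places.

I − A =
  [   1.00    -0.30    -0.40]
  [  -0.40     1.00    -0.20]
  [  -0.15    -0.25     0.75]
Cofactors of I−A, C_ij = (−1)^(i+j)·(minor ij) (rows/columns in the sector order above):
  C_11 = (1.00)(0.75) − (-0.20)(-0.25) = 0.7000
  C_12 = −[(-0.40)(0.75) − (-0.20)(-0.15)] = 0.3300
  C_13 = (-0.40)(-0.25) − (1.00)(-0.15) = 0.2500
  C_21 = −[(-0.30)(0.75) − (-0.40)(-0.25)] = 0.3250
  C_22 = (1.00)(0.75) − (-0.40)(-0.15) = 0.6900
  C_23 = −[(1.00)(-0.25) − (-0.30)(-0.15)] = 0.2950
  C_31 = (-0.30)(-0.20) − (-0.40)(1.00) = 0.4600
  C_32 = −[(1.00)(-0.20) − (-0.40)(-0.40)] = 0.3600
  C_33 = (1.00)(1.00) − (-0.30)(-0.40) = 0.8800
det(I−A) = Σ_j (I−A)_1j·C_1j = (1.00)(0.7000) + (-0.30)(0.3300) + (-0.40)(0.2500) = 0.5010
adj(I−A) = Cᵀ =
  [ 0.7000   0.3250   0.4600]
  [ 0.3300   0.6900   0.3600]
  [ 0.2500   0.2950   0.8800]
(I − A)⁻¹ = adj(I−A) / det(I−A) ≈
  [   1.3972     0.6487     0.9182]
  [   0.6587     1.3772     0.7186]
  [   0.4990     0.5888     1.7565]
Δx = (I − A)⁻¹ Δd with Δd having +50 in the Toys component and 0 elsewhere.
So Δx_1 = L_12 · (+50), where L_12 = adj(I−A)_12 / det(I−A) = 0.3250 / 0.5010.
Δx_1 = 0.3250 × (+50) / 0.5010 = 16.25 / 0.5010 ≈ 32.44.

Δx_1 = 32.44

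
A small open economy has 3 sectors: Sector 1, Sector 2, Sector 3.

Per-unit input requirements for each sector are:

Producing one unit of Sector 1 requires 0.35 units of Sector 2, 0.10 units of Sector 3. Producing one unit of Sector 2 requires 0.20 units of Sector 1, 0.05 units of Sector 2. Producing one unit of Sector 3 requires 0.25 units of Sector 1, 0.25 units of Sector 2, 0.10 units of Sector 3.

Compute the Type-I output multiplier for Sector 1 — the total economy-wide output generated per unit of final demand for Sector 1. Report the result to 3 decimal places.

I − A =
  [   1.00    -0.20    -0.25]
  [  -0.35     0.95    -0.25]
  [  -0.10     0.00     0.90]
Cofactors of I−A, C_ij = (−1)^(i+j)·(minor ij) (rows/columns in the sector order above):
  C_11 = (0.95)(0.90) − (-0.25)(0.00) = 0.8550
  C_12 = −[(-0.35)(0.90) − (-0.25)(-0.10)] = 0.3400
  C_13 = (-0.35)(0.00) − (0.95)(-0.10) = 0.0950
  C_21 = −[(-0.20)(0.90) − (-0.25)(0.00)] = 0.1800
  C_22 = (1.00)(0.90) − (-0.25)(-0.10) = 0.8750
  C_23 = −[(1.00)(0.00) − (-0.20)(-0.10)] = 0.0200
  C_31 = (-0.20)(-0.25) − (-0.25)(0.95) = 0.2875
  C_32 = −[(1.00)(-0.25) − (-0.25)(-0.35)] = 0.3375
  C_33 = (1.00)(0.95) − (-0.20)(-0.35) = 0.8800
det(I−A) = Σ_j (I−A)_1j·C_1j = (1.00)(0.8550) + (-0.20)(0.3400) + (-0.25)(0.0950) = 0.76325
adj(I−A) = Cᵀ =
  [ 0.8550   0.1800   0.2875]
  [ 0.3400   0.8750   0.3375]
  [ 0.0950   0.0200   0.8800]
(I − A)⁻¹ = adj(I−A) / det(I−A) ≈
  [   1.1202     0.2358     0.3767]
  [   0.4455     1.1464     0.4422]
  [   0.1245     0.0262     1.1530]
The output multiplier for sector j is the column-j sum of the Leontief inverse (I − A)⁻¹ = adj(I−A) / det(I−A).
Column 1 of adj(I−A): (0.8550, 0.3400, 0.0950); det(I−A) = 0.76325.
m_1 = (0.8550 + 0.3400 + 0.0950) / 0.76325 = 1.29 / 0.76325 ≈ 1.690.

m_1 = 1.690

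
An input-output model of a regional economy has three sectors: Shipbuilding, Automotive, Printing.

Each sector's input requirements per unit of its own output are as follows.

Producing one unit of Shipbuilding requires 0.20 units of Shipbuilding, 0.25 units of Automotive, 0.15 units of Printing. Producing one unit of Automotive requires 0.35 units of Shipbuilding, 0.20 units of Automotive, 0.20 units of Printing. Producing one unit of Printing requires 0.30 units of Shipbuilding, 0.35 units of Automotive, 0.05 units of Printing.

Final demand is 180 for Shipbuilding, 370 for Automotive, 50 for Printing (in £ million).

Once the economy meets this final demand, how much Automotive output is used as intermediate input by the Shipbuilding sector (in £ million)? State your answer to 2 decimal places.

I − A =
  [   0.80    -0.35    -0.30]
  [  -0.25     0.80    -0.35]
  [  -0.15    -0.20     0.95]
Cofactors of I−A, C_ij = (−1)^(i+j)·(minor ij) (rows/columns in the sector order above):
  C_11 = (0.80)(0.95) − (-0.35)(-0.20) = 0.6900
  C_12 = −[(-0.25)(0.95) − (-0.35)(-0.15)] = 0.2900
  C_13 = (-0.25)(-0.20) − (0.80)(-0.15) = 0.1700
  C_21 = −[(-0.35)(0.95) − (-0.30)(-0.20)] = 0.3925
  C_22 = (0.80)(0.95) − (-0.30)(-0.15) = 0.7150
  C_23 = −[(0.80)(-0.20) − (-0.35)(-0.15)] = 0.2125
  C_31 = (-0.35)(-0.35) − (-0.30)(0.80) = 0.3625
  C_32 = −[(0.80)(-0.35) − (-0.30)(-0.25)] = 0.3550
  C_33 = (0.80)(0.80) − (-0.35)(-0.25) = 0.5525
det(I−A) = Σ_j (I−A)_1j·C_1j = (0.80)(0.6900) + (-0.35)(0.2900) + (-0.30)(0.1700) = 0.3995
adj(I−A) = Cᵀ =
  [ 0.6900   0.3925   0.3625]
  [ 0.2900   0.7150   0.3550]
  [ 0.1700   0.2125   0.5525]
(I − A)⁻¹ = adj(I−A) / det(I−A) ≈
  [   1.7272     0.9825     0.9074]
  [   0.7259     1.7897     0.8886]
  [   0.4255     0.5319     1.3830]
First solve x = (I − A)⁻¹ d = adj(I−A)·d / det(I−A); in particular x_1 = (0.6900·180 + 0.3925·370 + 0.3625·50) / 0.3995 = 287.55 / 0.3995 ≈ 719.7747.
Intermediate flow from 2 to 1: z_21 = a_21 · x_1 = 0.25 × 287.55 / 0.3995 = 71.8875 / 0.3995 ≈ 179.94.

z_21 = 179.94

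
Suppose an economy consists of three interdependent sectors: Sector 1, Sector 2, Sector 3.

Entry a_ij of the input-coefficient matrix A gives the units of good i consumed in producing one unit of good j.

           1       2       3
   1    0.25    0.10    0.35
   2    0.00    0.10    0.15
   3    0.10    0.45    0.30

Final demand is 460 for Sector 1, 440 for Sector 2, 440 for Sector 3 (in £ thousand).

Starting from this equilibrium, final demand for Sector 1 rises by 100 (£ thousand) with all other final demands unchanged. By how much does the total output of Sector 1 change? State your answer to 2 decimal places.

I − A =
  [   0.75    -0.10    -0.35]
  [   0.00     0.90    -0.15]
  [  -0.10    -0.45     0.70]
Cofactors of I−A, C_ij = (−1)^(i+j)·(minor ij) (rows/columns in the sector order above):
  C_11 = (0.90)(0.70) − (-0.15)(-0.45) = 0.5625
  C_12 = −[(0.00)(0.70) − (-0.15)(-0.10)] = 0.0150
  C_13 = (0.00)(-0.45) − (0.90)(-0.10) = 0.0900
  C_21 = −[(-0.10)(0.70) − (-0.35)(-0.45)] = 0.2275
  C_22 = (0.75)(0.70) − (-0.35)(-0.10) = 0.4900
  C_23 = −[(0.75)(-0.45) − (-0.10)(-0.10)] = 0.3475
  C_31 = (-0.10)(-0.15) − (-0.35)(0.90) = 0.3300
  C_32 = −[(0.75)(-0.15) − (-0.35)(0.00)] = 0.1125
  C_33 = (0.75)(0.90) − (-0.10)(0.00) = 0.6750
det(I−A) = Σ_j (I−A)_1j·C_1j = (0.75)(0.5625) + (-0.10)(0.0150) + (-0.35)(0.0900) = 0.388875
adj(I−A) = Cᵀ =
  [ 0.5625   0.2275   0.3300]
  [ 0.0150   0.4900   0.1125]
  [ 0.0900   0.3475   0.6750]
(I − A)⁻¹ = adj(I−A) / det(I−A) ≈
  [   1.4465     0.5850     0.8486]
  [   0.0386     1.2600     0.2893]
  [   0.2314     0.8936     1.7358]
Δx = (I − A)⁻¹ Δd with Δd having +100 in the Sector 1 component and 0 elsewhere.
So Δx_1 = L_11 · (+100), where L_11 = adj(I−A)_11 / det(I−A) = 0.5625 / 0.388875.
Δx_1 = 0.5625 × (+100) / 0.388875 = 56.25 / 0.388875 ≈ 144.65.

Δx_1 = 144.65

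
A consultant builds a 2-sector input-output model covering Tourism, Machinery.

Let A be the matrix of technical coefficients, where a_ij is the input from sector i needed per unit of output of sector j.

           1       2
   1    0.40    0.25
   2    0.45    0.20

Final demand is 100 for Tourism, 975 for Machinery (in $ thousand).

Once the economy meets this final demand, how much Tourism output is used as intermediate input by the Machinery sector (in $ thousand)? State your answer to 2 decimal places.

I − A =
  [   0.60    -0.25]
  [  -0.45     0.80]
det(I−A) = (0.60)(0.80) − (-0.25)(-0.45) = 0.3675
adj(I−A) = [[0.80, 0.25], [0.45, 0.60]]
(I − A)⁻¹ = adj(I−A) / det(I−A) ≈
  [   2.1769     0.6803]
  [   1.2245     1.6327]
First solve x = (I − A)⁻¹ d = adj(I−A)·d / det(I−A); in particular x_2 = (0.45·100 + 0.60·975) / 0.3675 = 630.00 / 0.3675 ≈ 1714.2857.
Intermediate flow from 1 to 2: z_12 = a_12 · x_2 = 0.25 × 630.00 / 0.3675 = 157.50 / 0.3675 ≈ 428.57.

z_12 = 428.57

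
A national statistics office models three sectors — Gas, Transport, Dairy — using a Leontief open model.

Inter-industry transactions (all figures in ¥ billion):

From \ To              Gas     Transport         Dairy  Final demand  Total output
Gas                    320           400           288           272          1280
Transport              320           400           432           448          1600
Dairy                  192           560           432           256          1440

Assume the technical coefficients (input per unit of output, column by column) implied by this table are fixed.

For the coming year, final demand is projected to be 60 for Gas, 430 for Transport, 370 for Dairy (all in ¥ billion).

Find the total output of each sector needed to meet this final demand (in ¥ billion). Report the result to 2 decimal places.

Technical coefficients a_ij = z_ij / X_j:
  a_GG = 320/1280 = 0.25, a_TG = 320/1280 = 0.25, a_DG = 192/1280 = 0.15
  a_GT = 400/1600 = 0.25, a_TT = 400/1600 = 0.25, a_DT = 560/1600 = 0.35
  a_GD = 288/1440 = 0.20, a_TD = 432/1440 = 0.30, a_DD = 432/1440 = 0.30
I − A =
  [   0.75    -0.25    -0.20]
  [  -0.25     0.75    -0.30]
  [  -0.15    -0.35     0.70]
Cofactors of I−A, C_ij = (−1)^(i+j)·(minor ij) (rows/columns in the sector order above):
  C_11 = (0.75)(0.70) − (-0.30)(-0.35) = 0.4200
  C_12 = −[(-0.25)(0.70) − (-0.30)(-0.15)] = 0.2200
  C_13 = (-0.25)(-0.35) − (0.75)(-0.15) = 0.2000
  C_21 = −[(-0.25)(0.70) − (-0.20)(-0.35)] = 0.2450
  C_22 = (0.75)(0.70) − (-0.20)(-0.15) = 0.4950
  C_23 = −[(0.75)(-0.35) − (-0.25)(-0.15)] = 0.3000
  C_31 = (-0.25)(-0.30) − (-0.20)(0.75) = 0.2250
  C_32 = −[(0.75)(-0.30) − (-0.20)(-0.25)] = 0.2750
  C_33 = (0.75)(0.75) − (-0.25)(-0.25) = 0.5000
det(I−A) = Σ_j (I−A)_1j·C_1j = (0.75)(0.4200) + (-0.25)(0.2200) + (-0.20)(0.2000) = 0.2200
adj(I−A) = Cᵀ =
  [ 0.4200   0.2450   0.2250]
  [ 0.2200   0.4950   0.2750]
  [ 0.2000   0.3000   0.5000]
(I − A)⁻¹ = adj(I−A) / det(I−A) ≈
  [   1.9091     1.1136     1.0227]
  [   1.0000     2.2500     1.2500]
  [   0.9091     1.3636     2.2727]
x = (I − A)⁻¹ d = adj(I−A)·d / det(I−A), with det(I−A) = 0.2200:
  x_G = (0.4200·60 + 0.2450·430 + 0.2250·370) / 0.2200 = 213.80 / 0.2200 ≈ 971.82
  x_T = (0.2200·60 + 0.4950·430 + 0.2750·370) / 0.2200 = 327.80 / 0.2200 = 1490.00
  x_D = (0.2000·60 + 0.3000·430 + 0.5000·370) / 0.2200 = 326.00 / 0.2200 ≈ 1481.82

x_G = 971.82, x_T = 1490.00, x_D = 1481.82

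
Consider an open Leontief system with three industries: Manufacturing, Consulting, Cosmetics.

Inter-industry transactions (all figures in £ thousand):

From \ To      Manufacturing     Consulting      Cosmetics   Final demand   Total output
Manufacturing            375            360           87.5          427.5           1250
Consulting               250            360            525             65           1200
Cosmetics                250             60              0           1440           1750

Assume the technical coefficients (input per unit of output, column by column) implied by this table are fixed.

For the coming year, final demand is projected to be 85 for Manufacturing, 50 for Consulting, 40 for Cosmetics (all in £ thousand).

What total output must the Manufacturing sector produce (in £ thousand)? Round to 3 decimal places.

Technical coefficients a_ij = z_ij / X_j:
  a_11 = 375/1250 = 0.30, a_21 = 250/1250 = 0.20, a_31 = 250/1250 = 0.20
  a_12 = 360/1200 = 0.30, a_22 = 360/1200 = 0.30, a_32 = 60/1200 = 0.05
  a_13 = 87.5/1750 = 0.05, a_23 = 525/1750 = 0.30, a_33 = 0/1750 = 0.00
I − A =
  [   0.70    -0.30    -0.05]
  [  -0.20     0.70    -0.30]
  [  -0.20    -0.05     1.00]
Cofactors of I−A, C_ij = (−1)^(i+j)·(minor ij) (rows/columns in the sector order above):
  C_11 = (0.70)(1.00) − (-0.30)(-0.05) = 0.6850
  C_12 = −[(-0.20)(1.00) − (-0.30)(-0.20)] = 0.2600
  C_13 = (-0.20)(-0.05) − (0.70)(-0.20) = 0.1500
  C_21 = −[(-0.30)(1.00) − (-0.05)(-0.05)] = 0.3025
  C_22 = (0.70)(1.00) − (-0.05)(-0.20) = 0.6900
  C_23 = −[(0.70)(-0.05) − (-0.30)(-0.20)] = 0.0950
  C_31 = (-0.30)(-0.30) − (-0.05)(0.70) = 0.1250
  C_32 = −[(0.70)(-0.30) − (-0.05)(-0.20)] = 0.2200
  C_33 = (0.70)(0.70) − (-0.30)(-0.20) = 0.4300
det(I−A) = Σ_j (I−A)_1j·C_1j = (0.70)(0.6850) + (-0.30)(0.2600) + (-0.05)(0.1500) = 0.3940
adj(I−A) = Cᵀ =
  [ 0.6850   0.3025   0.1250]
  [ 0.2600   0.6900   0.2200]
  [ 0.1500   0.0950   0.4300]
(I − A)⁻¹ = adj(I−A) / det(I−A) ≈
  [   1.7386     0.7678     0.3173]
  [   0.6599     1.7513     0.5584]
  [   0.3807     0.2411     1.0914]
x = (I − A)⁻¹ d = adj(I−A)·d / det(I−A), with det(I−A) = 0.3940:
  x_1 = (0.6850·85 + 0.3025·50 + 0.1250·40) / 0.3940 = 78.35 / 0.3940 ≈ 198.858
  x_2 = (0.2600·85 + 0.6900·50 + 0.2200·40) / 0.3940 = 65.40 / 0.3940 ≈ 165.990
  x_3 = (0.1500·85 + 0.0950·50 + 0.4300·40) / 0.3940 = 34.70 / 0.3940 ≈ 88.071

x_1 = 198.858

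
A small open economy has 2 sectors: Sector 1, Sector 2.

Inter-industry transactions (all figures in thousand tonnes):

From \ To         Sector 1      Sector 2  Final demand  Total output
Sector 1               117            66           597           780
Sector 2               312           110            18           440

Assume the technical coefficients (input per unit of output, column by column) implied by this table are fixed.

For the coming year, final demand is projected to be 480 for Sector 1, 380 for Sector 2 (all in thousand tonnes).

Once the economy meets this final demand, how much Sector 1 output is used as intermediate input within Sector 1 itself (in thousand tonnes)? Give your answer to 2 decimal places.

Technical coefficients a_ij = z_ij / X_j:
  a_11 = 117/780 = 0.15, a_21 = 312/780 = 0.40
  a_12 = 66/440 = 0.15, a_22 = 110/440 = 0.25
I − A =
  [   0.85    -0.15]
  [  -0.40     0.75]
det(I−A) = (0.85)(0.75) − (-0.15)(-0.40) = 0.5775
adj(I−A) = [[0.75, 0.15], [0.40, 0.85]]
(I − A)⁻¹ = adj(I−A) / det(I−A) ≈
  [   1.2987     0.2597]
  [   0.6926     1.4719]
First solve x = (I − A)⁻¹ d = adj(I−A)·d / det(I−A); in particular x_1 = (0.75·480 + 0.15·380) / 0.5775 = 417.00 / 0.5775 ≈ 722.0779.
Intermediate flow from 1 to 1: z_11 = a_11 · x_1 = 0.15 × 417.00 / 0.5775 = 62.55 / 0.5775 ≈ 108.31.

z_11 = 108.31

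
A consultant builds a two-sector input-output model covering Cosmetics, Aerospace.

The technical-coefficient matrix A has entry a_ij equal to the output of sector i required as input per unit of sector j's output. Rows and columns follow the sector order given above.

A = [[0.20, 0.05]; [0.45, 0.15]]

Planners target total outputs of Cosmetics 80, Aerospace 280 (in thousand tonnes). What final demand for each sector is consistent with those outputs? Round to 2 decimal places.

I − A =
  [   0.80    -0.05]
  [  -0.45     0.85]
d = (I − A) x:
  d_1 = (+0.80)·80 + (-0.05)·280 = 50.00
  d_2 = (-0.45)·80 + (+0.85)·280 = 202.00

d_1 = 50.00, d_2 = 202.00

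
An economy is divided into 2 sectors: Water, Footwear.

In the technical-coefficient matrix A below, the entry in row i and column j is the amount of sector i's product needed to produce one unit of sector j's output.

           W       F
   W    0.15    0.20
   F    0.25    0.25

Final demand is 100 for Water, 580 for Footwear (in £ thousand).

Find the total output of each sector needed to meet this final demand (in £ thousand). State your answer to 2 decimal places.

I − A =
  [   0.85    -0.20]
  [  -0.25     0.75]
det(I−A) = (0.85)(0.75) − (-0.20)(-0.25) = 0.5875
adj(I−A) = [[0.75, 0.20], [0.25, 0.85]]
(I − A)⁻¹ = adj(I−A) / det(I−A) ≈
  [   1.2766     0.3404]
  [   0.4255     1.4468]
x = (I − A)⁻¹ d = adj(I−A)·d / det(I−A), with det(I−A) = 0.5875:
  x_W = (0.75·100 + 0.20·580) / 0.5875 = 191.00 / 0.5875 ≈ 325.11
  x_F = (0.25·100 + 0.85·580) / 0.5875 = 518.00 / 0.5875 ≈ 881.70

x_W = 325.11, x_F = 881.70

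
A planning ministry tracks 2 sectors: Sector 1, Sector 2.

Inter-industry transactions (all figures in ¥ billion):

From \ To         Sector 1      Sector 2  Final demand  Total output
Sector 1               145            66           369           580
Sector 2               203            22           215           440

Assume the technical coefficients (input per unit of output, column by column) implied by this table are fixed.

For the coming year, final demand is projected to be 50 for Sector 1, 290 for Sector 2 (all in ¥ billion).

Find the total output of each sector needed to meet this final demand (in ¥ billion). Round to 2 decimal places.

Technical coefficients a_ij = z_ij / X_j:
  a_11 = 145/580 = 0.25, a_21 = 203/580 = 0.35
  a_12 = 66/440 = 0.15, a_22 = 22/440 = 0.05
I − A =
  [   0.75    -0.15]
  [  -0.35     0.95]
det(I−A) = (0.75)(0.95) − (-0.15)(-0.35) = 0.6600
adj(I−A) = [[0.95, 0.15], [0.35, 0.75]]
(I − A)⁻¹ = adj(I−A) / det(I−A) ≈
  [   1.4394     0.2273]
  [   0.5303     1.1364]
x = (I − A)⁻¹ d = adj(I−A)·d / det(I−A), with det(I−A) = 0.6600:
  x_1 = (0.95·50 + 0.15·290) / 0.6600 = 91.00 / 0.6600 ≈ 137.88
  x_2 = (0.35·50 + 0.75·290) / 0.6600 = 235.00 / 0.6600 ≈ 356.06

x_1 = 137.88, x_2 = 356.06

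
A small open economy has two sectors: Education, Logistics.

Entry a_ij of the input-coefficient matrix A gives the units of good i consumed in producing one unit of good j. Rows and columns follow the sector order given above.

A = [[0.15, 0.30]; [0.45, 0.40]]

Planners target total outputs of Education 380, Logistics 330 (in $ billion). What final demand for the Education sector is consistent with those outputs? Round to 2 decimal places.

d_1 = 224.00

I − A =
  [   0.85    -0.30]
  [  -0.45     0.60]
d = (I − A) x:
  d_1 = (+0.85)·380 + (-0.30)·330 = 224.00
  d_2 = (-0.45)·380 + (+0.60)·330 = 27.00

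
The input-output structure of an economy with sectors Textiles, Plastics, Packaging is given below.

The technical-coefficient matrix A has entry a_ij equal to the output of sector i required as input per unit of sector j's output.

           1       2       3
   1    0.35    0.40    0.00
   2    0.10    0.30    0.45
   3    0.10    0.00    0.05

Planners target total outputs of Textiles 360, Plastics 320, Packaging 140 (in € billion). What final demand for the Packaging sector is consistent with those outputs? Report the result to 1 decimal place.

d_3 = 97.0

I − A =
  [   0.65    -0.40     0.00]
  [  -0.10     0.70    -0.45]
  [  -0.10     0.00     0.95]
d = (I − A) x:
  d_1 = (+0.65)·360 + (-0.40)·320 + (+0.00)·140 = 106.0
  d_2 = (-0.10)·360 + (+0.70)·320 + (-0.45)·140 = 125.0
  d_3 = (-0.10)·360 + (+0.00)·320 + (+0.95)·140 = 97.0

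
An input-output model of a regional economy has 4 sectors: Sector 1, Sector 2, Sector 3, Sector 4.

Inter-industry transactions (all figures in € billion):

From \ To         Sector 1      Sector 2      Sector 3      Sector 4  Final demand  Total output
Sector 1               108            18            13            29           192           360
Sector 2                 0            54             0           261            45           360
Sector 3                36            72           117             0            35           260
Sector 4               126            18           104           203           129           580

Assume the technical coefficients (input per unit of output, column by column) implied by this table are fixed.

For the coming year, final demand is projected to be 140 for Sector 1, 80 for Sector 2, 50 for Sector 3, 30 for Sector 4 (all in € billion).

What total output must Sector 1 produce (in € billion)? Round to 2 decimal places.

Technical coefficients a_ij = z_ij / X_j:
  a_11 = 108/360 = 0.30, a_21 = 0/360 = 0.00, a_31 = 36/360 = 0.10, a_41 = 126/360 = 0.35
  a_12 = 18/360 = 0.05, a_22 = 54/360 = 0.15, a_32 = 72/360 = 0.20, a_42 = 18/360 = 0.05
  a_13 = 13/260 = 0.05, a_23 = 0/260 = 0.00, a_33 = 117/260 = 0.45, a_43 = 104/260 = 0.40
  a_14 = 29/580 = 0.05, a_24 = 261/580 = 0.45, a_34 = 0/580 = 0.00, a_44 = 203/580 = 0.35
I − A =
  [   0.70    -0.05    -0.05    -0.05]
  [   0.00     0.85     0.00    -0.45]
  [  -0.10    -0.20     0.55     0.00]
  [  -0.35    -0.05    -0.40     0.65]
Compute the cofactors C_ij = (−1)^(i+j)·(3×3 minor ij) of I−A; the adjugate is their transpose:
adj(I−A) = Cᵀ =
  [ 0.255500   0.029750   0.052500   0.040250]
  [ 0.104625   0.235375   0.133875   0.171000]
  [ 0.084500   0.091000   0.348250   0.069500]
  [ 0.197625   0.090125   0.252875   0.323000]
det(I−A) = Σ_j (I−A)_1j·C_1j = (0.70)(0.255500) + (-0.05)(0.104625) + (-0.05)(0.084500) + (-0.05)(0.197625) = 0.1595125
(I − A)⁻¹ = adj(I−A) / det(I−A) ≈
  [   1.6018     0.1865     0.3291     0.2523]
  [   0.6559     1.4756     0.8393     1.0720]
  [   0.5297     0.5705     2.1832     0.4357]
  [   1.2389     0.5650     1.5853     2.0249]
x = (I − A)⁻¹ d = adj(I−A)·d / det(I−A), with det(I−A) = 0.1595125:
  x_1 = (0.255500·140 + 0.029750·80 + 0.052500·50 + 0.040250·30) / 0.1595125 = 41.9825 / 0.1595125 ≈ 263.19
  x_2 = (0.104625·140 + 0.235375·80 + 0.133875·50 + 0.171000·30) / 0.1595125 = 45.30125 / 0.1595125 ≈ 284.00
  x_3 = (0.084500·140 + 0.091000·80 + 0.348250·50 + 0.069500·30) / 0.1595125 = 38.6075 / 0.1595125 ≈ 242.03
  x_4 = (0.197625·140 + 0.090125·80 + 0.252875·50 + 0.323000·30) / 0.1595125 = 57.21125 / 0.1595125 ≈ 358.66

x_1 = 263.19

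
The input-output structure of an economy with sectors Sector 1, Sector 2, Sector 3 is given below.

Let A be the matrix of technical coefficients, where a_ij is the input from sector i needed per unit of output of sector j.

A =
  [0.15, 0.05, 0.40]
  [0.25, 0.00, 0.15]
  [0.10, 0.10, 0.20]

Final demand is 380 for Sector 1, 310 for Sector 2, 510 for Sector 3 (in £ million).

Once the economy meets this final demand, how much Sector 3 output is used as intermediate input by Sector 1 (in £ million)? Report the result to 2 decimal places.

z_31 = 87.54

I − A =
  [   0.85    -0.05    -0.40]
  [  -0.25     1.00    -0.15]
  [  -0.10    -0.10     0.80]
Cofactors of I−A, C_ij = (−1)^(i+j)·(minor ij) (rows/columns in the sector order above):
  C_11 = (1.00)(0.80) − (-0.15)(-0.10) = 0.7850
  C_12 = −[(-0.25)(0.80) − (-0.15)(-0.10)] = 0.2150
  C_13 = (-0.25)(-0.10) − (1.00)(-0.10) = 0.1250
  C_21 = −[(-0.05)(0.80) − (-0.40)(-0.10)] = 0.0800
  C_22 = (0.85)(0.80) − (-0.40)(-0.10) = 0.6400
  C_23 = −[(0.85)(-0.10) − (-0.05)(-0.10)] = 0.0900
  C_31 = (-0.05)(-0.15) − (-0.40)(1.00) = 0.4075
  C_32 = −[(0.85)(-0.15) − (-0.40)(-0.25)] = 0.2275
  C_33 = (0.85)(1.00) − (-0.05)(-0.25) = 0.8375
det(I−A) = Σ_j (I−A)_1j·C_1j = (0.85)(0.7850) + (-0.05)(0.2150) + (-0.40)(0.1250) = 0.6065
adj(I−A) = Cᵀ =
  [ 0.7850   0.0800   0.4075]
  [ 0.2150   0.6400   0.2275]
  [ 0.1250   0.0900   0.8375]
(I − A)⁻¹ = adj(I−A) / det(I−A) ≈
  [   1.2943     0.1319     0.6719]
  [   0.3545     1.0552     0.3751]
  [   0.2061     0.1484     1.3809]
First solve x = (I − A)⁻¹ d = adj(I−A)·d / det(I−A); in particular x_1 = (0.7850·380 + 0.0800·310 + 0.4075·510) / 0.6065 = 530.925 / 0.6065 ≈ 875.3916.
Intermediate flow from 3 to 1: z_31 = a_31 · x_1 = 0.10 × 530.925 / 0.6065 = 53.0925 / 0.6065 ≈ 87.54.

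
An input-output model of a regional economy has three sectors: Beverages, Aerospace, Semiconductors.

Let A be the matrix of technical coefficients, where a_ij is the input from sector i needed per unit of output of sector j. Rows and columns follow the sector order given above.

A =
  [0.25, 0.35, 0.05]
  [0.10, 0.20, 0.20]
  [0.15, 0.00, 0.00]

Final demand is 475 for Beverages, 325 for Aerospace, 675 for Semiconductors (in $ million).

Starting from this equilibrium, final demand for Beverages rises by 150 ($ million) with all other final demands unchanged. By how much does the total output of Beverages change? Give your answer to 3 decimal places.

I − A =
  [   0.75    -0.35    -0.05]
  [  -0.10     0.80    -0.20]
  [  -0.15     0.00     1.00]
Cofactors of I−A, C_ij = (−1)^(i+j)·(minor ij) (rows/columns in the sector order above):
  C_11 = (0.80)(1.00) − (-0.20)(0.00) = 0.8000
  C_12 = −[(-0.10)(1.00) − (-0.20)(-0.15)] = 0.1300
  C_13 = (-0.10)(0.00) − (0.80)(-0.15) = 0.1200
  C_21 = −[(-0.35)(1.00) − (-0.05)(0.00)] = 0.3500
  C_22 = (0.75)(1.00) − (-0.05)(-0.15) = 0.7425
  C_23 = −[(0.75)(0.00) − (-0.35)(-0.15)] = 0.0525
  C_31 = (-0.35)(-0.20) − (-0.05)(0.80) = 0.1100
  C_32 = −[(0.75)(-0.20) − (-0.05)(-0.10)] = 0.1550
  C_33 = (0.75)(0.80) − (-0.35)(-0.10) = 0.5650
det(I−A) = Σ_j (I−A)_1j·C_1j = (0.75)(0.8000) + (-0.35)(0.1300) + (-0.05)(0.1200) = 0.5485
adj(I−A) = Cᵀ =
  [ 0.8000   0.3500   0.1100]
  [ 0.1300   0.7425   0.1550]
  [ 0.1200   0.0525   0.5650]
(I − A)⁻¹ = adj(I−A) / det(I−A) ≈
  [   1.4585     0.6381     0.2005]
  [   0.2370     1.3537     0.2826]
  [   0.2188     0.0957     1.0301]
Δx = (I − A)⁻¹ Δd with Δd having +150 in the Beverages component and 0 elsewhere.
So Δx_1 = L_11 · (+150), where L_11 = adj(I−A)_11 / det(I−A) = 0.8000 / 0.5485.
Δx_1 = 0.8000 × (+150) / 0.5485 = 120.00 / 0.5485 ≈ 218.778.

Δx_1 = 218.778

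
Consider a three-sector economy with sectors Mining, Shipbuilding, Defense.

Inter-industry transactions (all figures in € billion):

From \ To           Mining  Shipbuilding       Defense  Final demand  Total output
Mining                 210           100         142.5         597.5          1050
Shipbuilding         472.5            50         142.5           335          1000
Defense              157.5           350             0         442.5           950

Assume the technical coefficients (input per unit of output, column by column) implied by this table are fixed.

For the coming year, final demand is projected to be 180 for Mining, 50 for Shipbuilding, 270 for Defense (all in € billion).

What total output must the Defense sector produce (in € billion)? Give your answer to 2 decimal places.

x_3 = 418.38

Technical coefficients a_ij = z_ij / X_j:
  a_11 = 210/1050 = 0.20, a_21 = 472.5/1050 = 0.45, a_31 = 157.5/1050 = 0.15
  a_12 = 100/1000 = 0.10, a_22 = 50/1000 = 0.05, a_32 = 350/1000 = 0.35
  a_13 = 142.5/950 = 0.15, a_23 = 142.5/950 = 0.15, a_33 = 0/950 = 0.00
I − A =
  [   0.80    -0.10    -0.15]
  [  -0.45     0.95    -0.15]
  [  -0.15    -0.35     1.00]
Cofactors of I−A, C_ij = (−1)^(i+j)·(minor ij) (rows/columns in the sector order above):
  C_11 = (0.95)(1.00) − (-0.15)(-0.35) = 0.8975
  C_12 = −[(-0.45)(1.00) − (-0.15)(-0.15)] = 0.4725
  C_13 = (-0.45)(-0.35) − (0.95)(-0.15) = 0.3000
  C_21 = −[(-0.10)(1.00) − (-0.15)(-0.35)] = 0.1525
  C_22 = (0.80)(1.00) − (-0.15)(-0.15) = 0.7775
  C_23 = −[(0.80)(-0.35) − (-0.10)(-0.15)] = 0.2950
  C_31 = (-0.10)(-0.15) − (-0.15)(0.95) = 0.1575
  C_32 = −[(0.80)(-0.15) − (-0.15)(-0.45)] = 0.1875
  C_33 = (0.80)(0.95) − (-0.10)(-0.45) = 0.7150
det(I−A) = Σ_j (I−A)_1j·C_1j = (0.80)(0.8975) + (-0.10)(0.4725) + (-0.15)(0.3000) = 0.62575
adj(I−A) = Cᵀ =
  [ 0.8975   0.1525   0.1575]
  [ 0.4725   0.7775   0.1875]
  [ 0.3000   0.2950   0.7150]
(I − A)⁻¹ = adj(I−A) / det(I−A) ≈
  [   1.4343     0.2437     0.2517]
  [   0.7551     1.2425     0.2996]
  [   0.4794     0.4714     1.1426]
x = (I − A)⁻¹ d = adj(I−A)·d / det(I−A), with det(I−A) = 0.62575:
  x_1 = (0.8975·180 + 0.1525·50 + 0.1575·270) / 0.62575 = 211.70 / 0.62575 ≈ 338.31
  x_2 = (0.4725·180 + 0.7775·50 + 0.1875·270) / 0.62575 = 174.55 / 0.62575 ≈ 278.95
  x_3 = (0.3000·180 + 0.2950·50 + 0.7150·270) / 0.62575 = 261.80 / 0.62575 ≈ 418.38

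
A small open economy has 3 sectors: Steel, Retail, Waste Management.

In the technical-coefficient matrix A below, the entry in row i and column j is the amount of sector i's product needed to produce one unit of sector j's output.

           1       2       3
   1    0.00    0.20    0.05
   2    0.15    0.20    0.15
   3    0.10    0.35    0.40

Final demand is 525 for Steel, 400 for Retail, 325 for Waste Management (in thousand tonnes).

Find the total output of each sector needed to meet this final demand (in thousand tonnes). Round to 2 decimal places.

I − A =
  [   1.00    -0.20    -0.05]
  [  -0.15     0.80    -0.15]
  [  -0.10    -0.35     0.60]
Cofactors of I−A, C_ij = (−1)^(i+j)·(minor ij) (rows/columns in the sector order above):
  C_11 = (0.80)(0.60) − (-0.15)(-0.35) = 0.4275
  C_12 = −[(-0.15)(0.60) − (-0.15)(-0.10)] = 0.1050
  C_13 = (-0.15)(-0.35) − (0.80)(-0.10) = 0.1325
  C_21 = −[(-0.20)(0.60) − (-0.05)(-0.35)] = 0.1375
  C_22 = (1.00)(0.60) − (-0.05)(-0.10) = 0.5950
  C_23 = −[(1.00)(-0.35) − (-0.20)(-0.10)] = 0.3700
  C_31 = (-0.20)(-0.15) − (-0.05)(0.80) = 0.0700
  C_32 = −[(1.00)(-0.15) − (-0.05)(-0.15)] = 0.1575
  C_33 = (1.00)(0.80) − (-0.20)(-0.15) = 0.7700
det(I−A) = Σ_j (I−A)_1j·C_1j = (1.00)(0.4275) + (-0.20)(0.1050) + (-0.05)(0.1325) = 0.399875
adj(I−A) = Cᵀ =
  [ 0.4275   0.1375   0.0700]
  [ 0.1050   0.5950   0.1575]
  [ 0.1325   0.3700   0.7700]
(I − A)⁻¹ = adj(I−A) / det(I−A) ≈
  [   1.0691     0.3439     0.1751]
  [   0.2626     1.4880     0.3939]
  [   0.3314     0.9253     1.9256]
x = (I − A)⁻¹ d = adj(I−A)·d / det(I−A), with det(I−A) = 0.399875:
  x_1 = (0.4275·525 + 0.1375·400 + 0.0700·325) / 0.399875 = 302.1875 / 0.399875 ≈ 755.70
  x_2 = (0.1050·525 + 0.5950·400 + 0.1575·325) / 0.399875 = 344.3125 / 0.399875 ≈ 861.05
  x_3 = (0.1325·525 + 0.3700·400 + 0.7700·325) / 0.399875 = 467.8125 / 0.399875 ≈ 1169.90

x_1 = 755.70, x_2 = 861.05, x_3 = 1169.90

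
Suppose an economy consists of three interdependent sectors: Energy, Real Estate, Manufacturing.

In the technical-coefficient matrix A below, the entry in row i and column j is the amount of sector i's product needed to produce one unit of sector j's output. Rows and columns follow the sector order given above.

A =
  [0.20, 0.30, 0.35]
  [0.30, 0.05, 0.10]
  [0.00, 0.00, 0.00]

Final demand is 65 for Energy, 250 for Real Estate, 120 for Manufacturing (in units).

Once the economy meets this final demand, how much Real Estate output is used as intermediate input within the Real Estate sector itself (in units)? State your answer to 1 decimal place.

I − A =
  [   0.80    -0.30    -0.35]
  [  -0.30     0.95    -0.10]
  [   0.00     0.00     1.00]
Cofactors of I−A, C_ij = (−1)^(i+j)·(minor ij) (rows/columns in the sector order above):
  C_11 = (0.95)(1.00) − (-0.10)(0.00) = 0.9500
  C_12 = −[(-0.30)(1.00) − (-0.10)(0.00)] = 0.3000
  C_13 = (-0.30)(0.00) − (0.95)(0.00) = 0.0000
  C_21 = −[(-0.30)(1.00) − (-0.35)(0.00)] = 0.3000
  C_22 = (0.80)(1.00) − (-0.35)(0.00) = 0.8000
  C_23 = −[(0.80)(0.00) − (-0.30)(0.00)] = 0.0000
  C_31 = (-0.30)(-0.10) − (-0.35)(0.95) = 0.3625
  C_32 = −[(0.80)(-0.10) − (-0.35)(-0.30)] = 0.1850
  C_33 = (0.80)(0.95) − (-0.30)(-0.30) = 0.6700
det(I−A) = Σ_j (I−A)_1j·C_1j = (0.80)(0.9500) + (-0.30)(0.3000) + (-0.35)(0.0000) = 0.6700
adj(I−A) = Cᵀ =
  [ 0.9500   0.3000   0.3625]
  [ 0.3000   0.8000   0.1850]
  [ 0.0000   0.0000   0.6700]
(I − A)⁻¹ = adj(I−A) / det(I−A) ≈
  [   1.4179     0.4478     0.5410]
  [   0.4478     1.1940     0.2761]
  [   0.0000     0.0000     1.0000]
First solve x = (I − A)⁻¹ d = adj(I−A)·d / det(I−A); in particular x_R = (0.3000·65 + 0.8000·250 + 0.1850·120) / 0.6700 = 241.70 / 0.6700 ≈ 360.746.
Intermediate flow from R to R: z_RR = a_RR · x_R = 0.05 × 241.70 / 0.6700 = 12.085 / 0.6700 ≈ 18.0.

z_RR = 18.0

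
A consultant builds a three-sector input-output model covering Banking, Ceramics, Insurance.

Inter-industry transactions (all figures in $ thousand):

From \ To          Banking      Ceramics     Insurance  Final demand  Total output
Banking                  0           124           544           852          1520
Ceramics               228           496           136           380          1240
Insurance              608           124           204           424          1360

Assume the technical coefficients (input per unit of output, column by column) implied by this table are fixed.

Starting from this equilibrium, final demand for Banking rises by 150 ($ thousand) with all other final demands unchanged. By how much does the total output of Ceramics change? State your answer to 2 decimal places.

Δx_C = 65.90

Technical coefficients a_ij = z_ij / X_j:
  a_BB = 0/1520 = 0.00, a_CB = 228/1520 = 0.15, a_IB = 608/1520 = 0.40
  a_BC = 124/1240 = 0.10, a_CC = 496/1240 = 0.40, a_IC = 124/1240 = 0.10
  a_BI = 544/1360 = 0.40, a_CI = 136/1360 = 0.10, a_II = 204/1360 = 0.15
I − A =
  [   1.00    -0.10    -0.40]
  [  -0.15     0.60    -0.10]
  [  -0.40    -0.10     0.85]
Cofactors of I−A, C_ij = (−1)^(i+j)·(minor ij) (rows/columns in the sector order above):
  C_11 = (0.60)(0.85) − (-0.10)(-0.10) = 0.5000
  C_12 = −[(-0.15)(0.85) − (-0.10)(-0.40)] = 0.1675
  C_13 = (-0.15)(-0.10) − (0.60)(-0.40) = 0.2550
  C_21 = −[(-0.10)(0.85) − (-0.40)(-0.10)] = 0.1250
  C_22 = (1.00)(0.85) − (-0.40)(-0.40) = 0.6900
  C_23 = −[(1.00)(-0.10) − (-0.10)(-0.40)] = 0.1400
  C_31 = (-0.10)(-0.10) − (-0.40)(0.60) = 0.2500
  C_32 = −[(1.00)(-0.10) − (-0.40)(-0.15)] = 0.1600
  C_33 = (1.00)(0.60) − (-0.10)(-0.15) = 0.5850
det(I−A) = Σ_j (I−A)_1j·C_1j = (1.00)(0.5000) + (-0.10)(0.1675) + (-0.40)(0.2550) = 0.38125
adj(I−A) = Cᵀ =
  [ 0.5000   0.1250   0.2500]
  [ 0.1675   0.6900   0.1600]
  [ 0.2550   0.1400   0.5850]
(I − A)⁻¹ = adj(I−A) / det(I−A) ≈
  [   1.3115     0.3279     0.6557]
  [   0.4393     1.8098     0.4197]
  [   0.6689     0.3672     1.5344]
Δx = (I − A)⁻¹ Δd with Δd having +150 in the Banking component and 0 elsewhere.
So Δx_C = L_CB · (+150), where L_CB = adj(I−A)_CB / det(I−A) = 0.1675 / 0.38125.
Δx_C = 0.1675 × (+150) / 0.38125 = 25.125 / 0.38125 ≈ 65.90.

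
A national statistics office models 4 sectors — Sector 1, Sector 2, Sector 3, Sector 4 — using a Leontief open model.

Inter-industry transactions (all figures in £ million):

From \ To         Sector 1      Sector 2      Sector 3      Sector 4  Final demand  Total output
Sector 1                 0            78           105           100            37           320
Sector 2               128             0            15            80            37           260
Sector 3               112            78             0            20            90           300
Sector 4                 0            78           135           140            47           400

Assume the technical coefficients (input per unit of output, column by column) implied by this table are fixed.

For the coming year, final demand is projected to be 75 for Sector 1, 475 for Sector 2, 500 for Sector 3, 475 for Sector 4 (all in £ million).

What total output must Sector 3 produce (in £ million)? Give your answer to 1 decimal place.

Technical coefficients a_ij = z_ij / X_j:
  a_11 = 0/320 = 0.00, a_21 = 128/320 = 0.40, a_31 = 112/320 = 0.35, a_41 = 0/320 = 0.00
  a_12 = 78/260 = 0.30, a_22 = 0/260 = 0.00, a_32 = 78/260 = 0.30, a_42 = 78/260 = 0.30
  a_13 = 105/300 = 0.35, a_23 = 15/300 = 0.05, a_33 = 0/300 = 0.00, a_43 = 135/300 = 0.45
  a_14 = 100/400 = 0.25, a_24 = 80/400 = 0.20, a_34 = 20/400 = 0.05, a_44 = 140/400 = 0.35
I − A =
  [   1.00    -0.30    -0.35    -0.25]
  [  -0.40     1.00    -0.05    -0.20]
  [  -0.35    -0.30     1.00    -0.05]
  [   0.00    -0.30    -0.45     0.65]
Compute the cofactors C_ij = (−1)^(i+j)·(3×3 minor ij) of I−A; the adjugate is their transpose:
adj(I−A) = Cᵀ =
  [ 0.530000   0.370500   0.359500   0.345500]
  [ 0.293875   0.508500   0.258500   0.289375]
  [ 0.290500   0.304500   0.482000   0.242500]
  [ 0.336750   0.445500   0.453000   0.695250]
det(I−A) = Σ_j (I−A)_1j·C_1j = (1.00)(0.530000) + (-0.30)(0.293875) + (-0.35)(0.290500) + (-0.25)(0.336750) = 0.255975
(I − A)⁻¹ = adj(I−A) / det(I−A) ≈
  [   2.0705     1.4474     1.4044     1.3497]
  [   1.1481     1.9865     1.0099     1.1305]
  [   1.1349     1.1896     1.8830     0.9474]
  [   1.3156     1.7404     1.7697     2.7161]
x = (I − A)⁻¹ d = adj(I−A)·d / det(I−A), with det(I−A) = 0.255975:
  x_1 = (0.530000·75 + 0.370500·475 + 0.359500·500 + 0.345500·475) / 0.255975 = 559.60 / 0.255975 ≈ 2186.2
  x_2 = (0.293875·75 + 0.508500·475 + 0.258500·500 + 0.289375·475) / 0.255975 = 530.28125 / 0.255975 ≈ 2071.6
  x_3 = (0.290500·75 + 0.304500·475 + 0.482000·500 + 0.242500·475) / 0.255975 = 522.6125 / 0.255975 ≈ 2041.7
  x_4 = (0.336750·75 + 0.445500·475 + 0.453000·500 + 0.695250·475) / 0.255975 = 793.6125 / 0.255975 ≈ 3100.4

x_3 = 2041.7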